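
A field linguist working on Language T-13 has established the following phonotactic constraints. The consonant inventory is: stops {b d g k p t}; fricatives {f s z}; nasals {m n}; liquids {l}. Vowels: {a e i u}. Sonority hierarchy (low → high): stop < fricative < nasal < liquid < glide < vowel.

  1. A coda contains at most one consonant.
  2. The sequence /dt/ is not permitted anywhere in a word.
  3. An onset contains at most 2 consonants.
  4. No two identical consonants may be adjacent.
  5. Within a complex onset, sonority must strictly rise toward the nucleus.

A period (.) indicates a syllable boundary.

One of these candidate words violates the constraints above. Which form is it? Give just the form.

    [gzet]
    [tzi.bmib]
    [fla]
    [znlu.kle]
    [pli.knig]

[gzet] — σ1 onset /gz/ (1→2 rises), coda /t/ ok → phonotactically legal
[tzi.bmib] — σ1 onset /tz/ (1→2 rises), coda /∅/ ok; σ2 onset /bm/ (1→3 rises), coda /b/ ok → phonotactically legal
[fla] — σ1 onset /fl/ (2→4 rises), coda /∅/ ok → phonotactically legal
[znlu.kle] — violates constraint 3: syllable 1 onset /znl/ has 3 consonants (> 2) → phonotactically illegal
[pli.knig] — σ1 onset /pl/ (1→4 rises), coda /∅/ ok; σ2 onset /kn/ (1→3 rises), coda /g/ ok → phonotactically legal

[znlu.kle]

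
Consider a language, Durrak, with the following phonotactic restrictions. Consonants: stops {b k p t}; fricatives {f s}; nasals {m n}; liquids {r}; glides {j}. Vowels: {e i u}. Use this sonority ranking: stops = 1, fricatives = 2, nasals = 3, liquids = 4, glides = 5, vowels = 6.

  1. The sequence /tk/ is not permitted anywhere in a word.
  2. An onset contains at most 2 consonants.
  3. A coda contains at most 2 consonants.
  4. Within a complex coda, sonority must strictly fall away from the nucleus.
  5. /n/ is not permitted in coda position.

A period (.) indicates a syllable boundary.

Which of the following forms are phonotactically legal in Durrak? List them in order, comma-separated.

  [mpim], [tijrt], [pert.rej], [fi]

[mpim] — σ1 onset /mp/ (2C), coda /m/ ok → phonotactically legal
[tijrt] — violates constraint 3: syllable 1 coda /jrt/ has 3 consonants (> 2) → phonotactically illegal
[pert.rej] — σ1 onset /p/, coda /rt/ (4→1 falls) ok; σ2 onset /r/, coda /j/ ok → phonotactically legal
[fi] — σ1 onset /f/, coda /∅/ ok → phonotactically legal

[mpim], [pert.rej], [fi]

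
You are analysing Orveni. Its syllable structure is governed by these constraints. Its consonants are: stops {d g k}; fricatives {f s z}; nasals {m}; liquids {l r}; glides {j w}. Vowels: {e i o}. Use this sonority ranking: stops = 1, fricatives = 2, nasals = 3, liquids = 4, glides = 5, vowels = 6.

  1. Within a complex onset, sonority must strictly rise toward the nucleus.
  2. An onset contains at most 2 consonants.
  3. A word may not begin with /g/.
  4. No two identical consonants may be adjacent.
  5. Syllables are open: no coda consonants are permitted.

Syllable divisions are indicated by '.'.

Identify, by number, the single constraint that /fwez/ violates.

/fwez/: syllable 1 coda /z/ has 1 consonant (> 0).
This is a violation of constraint 5: "Syllables are open: no coda consonants are permitted."
The remaining constraints (1, 2, 3, 4) are satisfied.

5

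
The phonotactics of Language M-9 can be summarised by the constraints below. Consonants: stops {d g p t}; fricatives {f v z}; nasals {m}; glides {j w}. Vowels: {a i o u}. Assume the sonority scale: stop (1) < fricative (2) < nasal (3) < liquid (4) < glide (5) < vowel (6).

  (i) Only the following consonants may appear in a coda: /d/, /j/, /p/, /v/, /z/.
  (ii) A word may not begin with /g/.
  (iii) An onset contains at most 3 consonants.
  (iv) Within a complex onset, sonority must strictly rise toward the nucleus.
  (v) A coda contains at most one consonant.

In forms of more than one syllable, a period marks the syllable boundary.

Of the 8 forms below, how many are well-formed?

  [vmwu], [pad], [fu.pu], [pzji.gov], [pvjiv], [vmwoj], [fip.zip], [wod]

[vmwu] — σ1 onset /vmw/ (2→3→5 rises), coda /∅/ ok → well-formed
[pad] — σ1 onset /p/, coda /d/ ok → well-formed
[fu.pu] — σ1 onset /f/, coda /∅/ ok; σ2 onset /p/, coda /∅/ ok → well-formed
[pzji.gov] — σ1 onset /pzj/ (1→2→5 rises), coda /∅/ ok; σ2 onset /g/, coda /v/ ok → well-formed
[pvjiv] — σ1 onset /pvj/ (1→2→5 rises), coda /v/ ok → well-formed
[vmwoj] — σ1 onset /vmw/ (2→3→5 rises), coda /j/ ok → well-formed
[fip.zip] — σ1 onset /f/, coda /p/ ok; σ2 onset /z/, coda /p/ ok → well-formed
[wod] — σ1 onset /w/, coda /d/ ok → well-formed
Well-formed: [vmwu], [pad], [fu.pu], [pzji.gov], [pvjiv], [vmwoj], [fip.zip], [wod] → 8.

8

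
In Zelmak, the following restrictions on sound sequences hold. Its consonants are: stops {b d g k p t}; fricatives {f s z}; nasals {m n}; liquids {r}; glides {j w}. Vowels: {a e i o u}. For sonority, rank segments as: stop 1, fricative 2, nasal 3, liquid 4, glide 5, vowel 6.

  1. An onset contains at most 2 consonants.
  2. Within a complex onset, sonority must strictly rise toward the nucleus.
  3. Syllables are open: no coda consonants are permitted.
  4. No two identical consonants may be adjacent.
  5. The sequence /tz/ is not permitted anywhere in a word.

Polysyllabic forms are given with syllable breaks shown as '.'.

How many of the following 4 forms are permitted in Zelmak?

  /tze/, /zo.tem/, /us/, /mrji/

/tze/ — violates constraint 5: contains banned sequence /tz/ → not permitted
/zo.tem/ — violates constraint 3: syllable 2 coda /m/ has 1 consonant (> 0) → not permitted
/us/ — violates constraint 3: syllable 1 coda /s/ has 1 consonant (> 0) → not permitted
/mrji/ — violates constraint 1: syllable 1 onset /mrj/ has 3 consonants (> 2) → not permitted
No form is permitted → 0.

0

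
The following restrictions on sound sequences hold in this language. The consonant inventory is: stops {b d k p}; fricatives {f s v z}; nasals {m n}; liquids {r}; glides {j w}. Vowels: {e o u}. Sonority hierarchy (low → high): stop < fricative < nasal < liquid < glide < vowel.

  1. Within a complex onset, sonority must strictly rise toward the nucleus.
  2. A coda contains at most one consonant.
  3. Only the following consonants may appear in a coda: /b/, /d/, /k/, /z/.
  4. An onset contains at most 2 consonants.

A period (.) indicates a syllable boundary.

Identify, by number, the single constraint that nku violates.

1

nku: syllable 1 onset /nk/: /n/ (nasal, 3) → /k/ (stop, 1) does not rise.
This is a violation of constraint 1: "Within a complex onset, sonority must strictly rise toward the nucleus."
The remaining constraints (2, 3, 4) are satisfied.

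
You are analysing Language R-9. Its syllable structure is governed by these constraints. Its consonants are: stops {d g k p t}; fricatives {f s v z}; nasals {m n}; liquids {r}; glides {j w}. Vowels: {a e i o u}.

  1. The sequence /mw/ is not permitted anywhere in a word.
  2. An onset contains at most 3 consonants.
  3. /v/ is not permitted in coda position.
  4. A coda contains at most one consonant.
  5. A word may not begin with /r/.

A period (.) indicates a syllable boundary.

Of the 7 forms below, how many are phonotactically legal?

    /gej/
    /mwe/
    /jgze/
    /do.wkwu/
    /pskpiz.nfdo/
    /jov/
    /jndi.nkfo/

4

/gej/ — σ1 onset /g/, coda /j/ ok → phonotactically legal
/mwe/ — violates constraint 1: contains banned sequence /mw/ → phonotactically illegal
/jgze/ — σ1 onset /jgz/ (3C), coda /∅/ ok → phonotactically legal
/do.wkwu/ — σ1 onset /d/, coda /∅/ ok; σ2 onset /wkw/ (3C), coda /∅/ ok → phonotactically legal
/pskpiz.nfdo/ — violates constraint 2: syllable 1 onset /pskp/ has 4 consonants (> 3) → phonotactically illegal
/jov/ — violates constraint 3: syllable 1 coda contains /v/ → phonotactically illegal
/jndi.nkfo/ — σ1 onset /jnd/ (3C), coda /∅/ ok; σ2 onset /nkf/ (3C), coda /∅/ ok → phonotactically legal
Phonotactically legal: /gej/, /jgze/, /do.wkwu/, /jndi.nkfo/ → 4.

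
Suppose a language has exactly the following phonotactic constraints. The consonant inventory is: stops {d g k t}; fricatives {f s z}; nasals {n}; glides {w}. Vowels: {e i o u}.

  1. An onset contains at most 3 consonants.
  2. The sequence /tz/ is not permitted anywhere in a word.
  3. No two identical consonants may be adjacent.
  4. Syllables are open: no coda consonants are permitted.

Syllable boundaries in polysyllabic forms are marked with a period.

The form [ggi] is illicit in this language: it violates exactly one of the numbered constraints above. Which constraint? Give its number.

3

[ggi]: adjacent identical consonants /gg/.
This is a violation of constraint 3: "No two identical consonants may be adjacent."
The remaining constraints (1, 2, 4) are satisfied.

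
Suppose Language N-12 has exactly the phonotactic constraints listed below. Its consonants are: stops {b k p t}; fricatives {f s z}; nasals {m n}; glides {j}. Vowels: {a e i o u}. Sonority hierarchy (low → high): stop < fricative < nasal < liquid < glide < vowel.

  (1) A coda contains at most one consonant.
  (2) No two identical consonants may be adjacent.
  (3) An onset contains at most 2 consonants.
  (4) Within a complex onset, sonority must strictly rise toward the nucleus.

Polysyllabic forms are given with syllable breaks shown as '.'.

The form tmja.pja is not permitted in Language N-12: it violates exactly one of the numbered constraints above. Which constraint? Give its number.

3

tmja.pja: syllable 1 onset /tmj/ has 3 consonants (> 2).
This is a violation of constraint 3: "An onset contains at most 2 consonants."
The remaining constraints (1, 2, 4) are satisfied.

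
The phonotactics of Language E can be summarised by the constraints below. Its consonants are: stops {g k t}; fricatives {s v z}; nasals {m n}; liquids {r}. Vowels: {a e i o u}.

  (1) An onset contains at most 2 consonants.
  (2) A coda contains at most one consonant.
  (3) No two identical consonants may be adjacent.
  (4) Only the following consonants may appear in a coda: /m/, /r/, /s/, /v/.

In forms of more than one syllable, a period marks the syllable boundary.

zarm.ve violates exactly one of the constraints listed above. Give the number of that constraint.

2

zarm.ve: syllable 1 coda /rm/ has 2 consonants (> 1).
This is a violation of constraint 2: "A coda contains at most one consonant."
The remaining constraints (1, 3, 4) are satisfied.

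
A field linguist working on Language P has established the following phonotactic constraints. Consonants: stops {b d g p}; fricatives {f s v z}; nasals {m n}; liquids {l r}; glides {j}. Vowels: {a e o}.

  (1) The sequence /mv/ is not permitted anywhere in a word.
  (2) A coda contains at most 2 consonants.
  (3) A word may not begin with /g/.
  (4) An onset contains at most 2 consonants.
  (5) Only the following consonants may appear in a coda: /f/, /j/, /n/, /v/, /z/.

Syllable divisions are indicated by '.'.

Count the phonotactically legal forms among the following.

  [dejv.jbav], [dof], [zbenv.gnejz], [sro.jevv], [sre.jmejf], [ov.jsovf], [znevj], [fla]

8

[dejv.jbav] — σ1 onset /d/, coda /jv/ (2C) ok; σ2 onset /jb/ (2C), coda /v/ ok → phonotactically legal
[dof] — σ1 onset /d/, coda /f/ ok → phonotactically legal
[zbenv.gnejz] — σ1 onset /zb/ (2C), coda /nv/ (2C) ok; σ2 onset /gn/ (2C), coda /jz/ (2C) ok → phonotactically legal
[sro.jevv] — σ1 onset /sr/ (2C), coda /∅/ ok; σ2 onset /j/, coda /vv/ (2C) ok → phonotactically legal
[sre.jmejf] — σ1 onset /sr/ (2C), coda /∅/ ok; σ2 onset /jm/ (2C), coda /jf/ (2C) ok → phonotactically legal
[ov.jsovf] — σ1 onset /∅/, coda /v/ ok; σ2 onset /js/ (2C), coda /vf/ (2C) ok → phonotactically legal
[znevj] — σ1 onset /zn/ (2C), coda /vj/ (2C) ok → phonotactically legal
[fla] — σ1 onset /fl/ (2C), coda /∅/ ok → phonotactically legal
Phonotactically legal: [dejv.jbav], [dof], [zbenv.gnejz], [sro.jevv], [sre.jmejf], [ov.jsovf], [znevj], [fla] → 8.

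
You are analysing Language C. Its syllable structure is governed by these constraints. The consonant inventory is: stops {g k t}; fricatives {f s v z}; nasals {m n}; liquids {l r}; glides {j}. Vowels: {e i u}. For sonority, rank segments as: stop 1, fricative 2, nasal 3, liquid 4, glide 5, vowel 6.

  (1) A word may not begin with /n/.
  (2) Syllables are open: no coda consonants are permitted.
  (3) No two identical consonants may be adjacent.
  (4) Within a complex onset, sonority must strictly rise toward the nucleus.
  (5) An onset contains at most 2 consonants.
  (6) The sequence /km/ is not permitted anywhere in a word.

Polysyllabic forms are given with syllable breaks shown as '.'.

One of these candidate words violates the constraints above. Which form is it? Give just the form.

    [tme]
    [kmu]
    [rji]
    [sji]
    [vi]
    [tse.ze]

[tme] — σ1 onset /tm/ (1→3 rises), coda /∅/ ok → well-formed
[kmu] — violates constraint 6: contains banned sequence /km/ → ill-formed
[rji] — σ1 onset /rj/ (4→5 rises), coda /∅/ ok → well-formed
[sji] — σ1 onset /sj/ (2→5 rises), coda /∅/ ok → well-formed
[vi] — σ1 onset /v/, coda /∅/ ok → well-formed
[tse.ze] — σ1 onset /ts/ (1→2 rises), coda /∅/ ok; σ2 onset /z/, coda /∅/ ok → well-formed

[kmu]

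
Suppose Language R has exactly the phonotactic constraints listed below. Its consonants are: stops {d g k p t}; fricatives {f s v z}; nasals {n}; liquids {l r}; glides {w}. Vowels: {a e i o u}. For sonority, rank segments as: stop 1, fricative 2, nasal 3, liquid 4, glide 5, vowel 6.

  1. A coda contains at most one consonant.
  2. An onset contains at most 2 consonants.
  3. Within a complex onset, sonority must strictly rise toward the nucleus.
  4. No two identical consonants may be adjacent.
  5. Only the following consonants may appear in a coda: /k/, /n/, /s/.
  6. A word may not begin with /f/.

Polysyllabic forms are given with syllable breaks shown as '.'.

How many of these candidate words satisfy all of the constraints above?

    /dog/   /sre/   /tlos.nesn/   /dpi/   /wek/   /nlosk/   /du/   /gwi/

4

/dog/ — violates constraint 5: syllable 1 coda contains /g/, which is not a licensed coda consonant → illicit
/sre/ — σ1 onset /sr/ (2→4 rises), coda /∅/ ok → licit
/tlos.nesn/ — violates constraint 1: syllable 2 coda /sn/ has 2 consonants (> 1) → illicit
/dpi/ — violates constraint 3: syllable 1 onset /dp/: /d/ (stop, 1) → /p/ (stop, 1) does not rise → illicit
/wek/ — σ1 onset /w/, coda /k/ ok → licit
/nlosk/ — violates constraint 1: syllable 1 coda /sk/ has 2 consonants (> 1) → illicit
/du/ — σ1 onset /d/, coda /∅/ ok → licit
/gwi/ — σ1 onset /gw/ (1→5 rises), coda /∅/ ok → licit
Licit: /sre/, /wek/, /du/, /gwi/ → 4.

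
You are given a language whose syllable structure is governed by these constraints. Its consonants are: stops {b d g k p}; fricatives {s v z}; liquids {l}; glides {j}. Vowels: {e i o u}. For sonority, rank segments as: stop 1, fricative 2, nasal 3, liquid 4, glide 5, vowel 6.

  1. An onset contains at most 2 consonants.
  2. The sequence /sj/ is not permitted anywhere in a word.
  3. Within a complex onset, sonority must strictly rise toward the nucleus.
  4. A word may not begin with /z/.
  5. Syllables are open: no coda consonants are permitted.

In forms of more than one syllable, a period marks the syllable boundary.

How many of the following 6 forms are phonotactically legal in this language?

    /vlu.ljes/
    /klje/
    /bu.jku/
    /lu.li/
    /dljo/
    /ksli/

1

/vlu.ljes/ — violates constraint 5: syllable 2 coda /s/ has 1 consonant (> 0) → phonotactically illegal
/klje/ — violates constraint 1: syllable 1 onset /klj/ has 3 consonants (> 2) → phonotactically illegal
/bu.jku/ — violates constraint 3: syllable 2 onset /jk/: /j/ (glide, 5) → /k/ (stop, 1) does not rise → phonotactically illegal
/lu.li/ — σ1 onset /l/, coda /∅/ ok; σ2 onset /l/, coda /∅/ ok → phonotactically legal
/dljo/ — violates constraint 1: syllable 1 onset /dlj/ has 3 consonants (> 2) → phonotactically illegal
/ksli/ — violates constraint 1: syllable 1 onset /ksl/ has 3 consonants (> 2) → phonotactically illegal
Phonotactically legal: /lu.li/ → 1.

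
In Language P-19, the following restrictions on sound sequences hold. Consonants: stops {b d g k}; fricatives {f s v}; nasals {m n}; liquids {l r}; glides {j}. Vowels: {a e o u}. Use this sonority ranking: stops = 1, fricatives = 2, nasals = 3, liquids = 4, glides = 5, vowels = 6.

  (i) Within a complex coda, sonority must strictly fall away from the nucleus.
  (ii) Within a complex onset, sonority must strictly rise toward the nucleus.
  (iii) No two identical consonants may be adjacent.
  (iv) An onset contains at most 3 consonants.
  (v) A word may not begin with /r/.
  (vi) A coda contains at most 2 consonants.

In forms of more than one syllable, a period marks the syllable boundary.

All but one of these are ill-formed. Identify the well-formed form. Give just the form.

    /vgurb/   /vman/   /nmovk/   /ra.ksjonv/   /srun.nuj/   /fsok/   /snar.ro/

/vman/

/vgurb/ — violates constraint (ii): syllable 1 onset /vg/: /v/ (fricative, 2) → /g/ (stop, 1) does not rise → ill-formed
/vman/ — σ1 onset /vm/ (2→3 rises), coda /n/ ok → well-formed
/nmovk/ — violates constraint (ii): syllable 1 onset /nm/: /n/ (nasal, 3) → /m/ (nasal, 3) does not rise → ill-formed
/ra.ksjonv/ — violates constraint (v): word begins with /r/ → ill-formed
/srun.nuj/ — violates constraint (iii): adjacent identical consonants /nn/ → ill-formed
/fsok/ — violates constraint (ii): syllable 1 onset /fs/: /f/ (fricative, 2) → /s/ (fricative, 2) does not rise → ill-formed
/snar.ro/ — violates constraint (iii): adjacent identical consonants /rr/ → ill-formed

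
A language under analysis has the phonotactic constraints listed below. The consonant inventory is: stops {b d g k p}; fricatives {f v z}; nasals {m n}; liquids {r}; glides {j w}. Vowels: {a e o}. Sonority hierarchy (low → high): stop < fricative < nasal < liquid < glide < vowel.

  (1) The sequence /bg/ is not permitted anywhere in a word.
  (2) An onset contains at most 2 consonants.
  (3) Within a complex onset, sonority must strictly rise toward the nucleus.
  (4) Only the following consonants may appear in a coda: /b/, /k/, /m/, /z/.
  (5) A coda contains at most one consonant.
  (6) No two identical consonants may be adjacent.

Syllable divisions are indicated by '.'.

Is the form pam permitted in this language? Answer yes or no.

pam — σ1 onset /p/, coda /m/ ok → permitted

yes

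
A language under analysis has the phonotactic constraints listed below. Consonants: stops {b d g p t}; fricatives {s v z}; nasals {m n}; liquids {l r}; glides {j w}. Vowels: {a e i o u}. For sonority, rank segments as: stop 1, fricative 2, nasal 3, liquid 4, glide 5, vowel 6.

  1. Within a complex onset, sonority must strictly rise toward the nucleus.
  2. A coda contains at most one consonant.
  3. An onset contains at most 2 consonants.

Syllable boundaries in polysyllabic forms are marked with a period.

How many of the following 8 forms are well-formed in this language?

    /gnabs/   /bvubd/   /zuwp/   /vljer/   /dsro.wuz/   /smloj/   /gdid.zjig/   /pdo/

0

/gnabs/ — violates constraint 2: syllable 1 coda /bs/ has 2 consonants (> 1) → ill-formed
/bvubd/ — violates constraint 2: syllable 1 coda /bd/ has 2 consonants (> 1) → ill-formed
/zuwp/ — violates constraint 2: syllable 1 coda /wp/ has 2 consonants (> 1) → ill-formed
/vljer/ — violates constraint 3: syllable 1 onset /vlj/ has 3 consonants (> 2) → ill-formed
/dsro.wuz/ — violates constraint 3: syllable 1 onset /dsr/ has 3 consonants (> 2) → ill-formed
/smloj/ — violates constraint 3: syllable 1 onset /sml/ has 3 consonants (> 2) → ill-formed
/gdid.zjig/ — violates constraint 1: syllable 1 onset /gd/: /g/ (stop, 1) → /d/ (stop, 1) does not rise → ill-formed
/pdo/ — violates constraint 1: syllable 1 onset /pd/: /p/ (stop, 1) → /d/ (stop, 1) does not rise → ill-formed
No form is well-formed → 0.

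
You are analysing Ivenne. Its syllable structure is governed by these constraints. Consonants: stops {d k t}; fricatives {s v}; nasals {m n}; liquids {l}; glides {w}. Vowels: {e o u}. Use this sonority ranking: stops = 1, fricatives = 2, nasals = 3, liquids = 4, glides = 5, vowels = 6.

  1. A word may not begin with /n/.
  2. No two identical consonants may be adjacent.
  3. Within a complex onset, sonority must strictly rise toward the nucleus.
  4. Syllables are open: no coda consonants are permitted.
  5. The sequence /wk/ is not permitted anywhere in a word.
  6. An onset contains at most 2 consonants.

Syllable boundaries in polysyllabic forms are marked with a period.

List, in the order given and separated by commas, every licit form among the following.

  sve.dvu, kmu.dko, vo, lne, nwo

vo

sve.dvu — violates constraint 3: syllable 1 onset /sv/: /s/ (fricative, 2) → /v/ (fricative, 2) does not rise → illicit
kmu.dko — violates constraint 3: syllable 2 onset /dk/: /d/ (stop, 1) → /k/ (stop, 1) does not rise → illicit
vo — σ1 onset /v/, coda /∅/ ok → licit
lne — violates constraint 3: syllable 1 onset /ln/: /l/ (liquid, 4) → /n/ (nasal, 3) does not rise → illicit
nwo — violates constraint 1: word begins with /n/ → illicit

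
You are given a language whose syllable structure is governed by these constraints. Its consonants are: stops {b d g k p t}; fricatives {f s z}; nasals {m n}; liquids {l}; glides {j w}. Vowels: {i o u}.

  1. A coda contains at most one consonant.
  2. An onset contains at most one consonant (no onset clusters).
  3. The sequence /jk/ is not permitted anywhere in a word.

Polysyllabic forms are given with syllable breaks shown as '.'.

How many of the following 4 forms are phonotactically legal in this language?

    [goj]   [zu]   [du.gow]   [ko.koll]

3

[goj] — σ1 onset /g/, coda /j/ ok → phonotactically legal
[zu] — σ1 onset /z/, coda /∅/ ok → phonotactically legal
[du.gow] — σ1 onset /d/, coda /∅/ ok; σ2 onset /g/, coda /w/ ok → phonotactically legal
[ko.koll] — violates constraint 1: syllable 2 coda /ll/ has 2 consonants (> 1) → phonotactically illegal
Phonotactically legal: [goj], [zu], [du.gow] → 3.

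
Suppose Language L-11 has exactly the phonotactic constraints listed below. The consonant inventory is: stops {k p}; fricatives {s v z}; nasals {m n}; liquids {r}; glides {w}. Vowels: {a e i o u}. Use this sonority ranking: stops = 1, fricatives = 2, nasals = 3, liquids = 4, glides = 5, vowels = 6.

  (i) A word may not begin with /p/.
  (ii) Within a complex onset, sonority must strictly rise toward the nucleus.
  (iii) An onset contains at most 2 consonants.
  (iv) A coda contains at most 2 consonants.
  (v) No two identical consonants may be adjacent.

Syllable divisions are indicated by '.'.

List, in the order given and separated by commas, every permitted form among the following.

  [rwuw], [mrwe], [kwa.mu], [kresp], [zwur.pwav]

[rwuw], [kwa.mu], [kresp], [zwur.pwav]

[rwuw] — σ1 onset /rw/ (4→5 rises), coda /w/ ok → permitted
[mrwe] — violates constraint (iii): syllable 1 onset /mrw/ has 3 consonants (> 2) → not permitted
[kwa.mu] — σ1 onset /kw/ (1→5 rises), coda /∅/ ok; σ2 onset /m/, coda /∅/ ok → permitted
[kresp] — σ1 onset /kr/ (1→4 rises), coda /sp/ (2C) ok → permitted
[zwur.pwav] — σ1 onset /zw/ (2→5 rises), coda /r/ ok; σ2 onset /pw/ (1→5 rises), coda /v/ ok → permitted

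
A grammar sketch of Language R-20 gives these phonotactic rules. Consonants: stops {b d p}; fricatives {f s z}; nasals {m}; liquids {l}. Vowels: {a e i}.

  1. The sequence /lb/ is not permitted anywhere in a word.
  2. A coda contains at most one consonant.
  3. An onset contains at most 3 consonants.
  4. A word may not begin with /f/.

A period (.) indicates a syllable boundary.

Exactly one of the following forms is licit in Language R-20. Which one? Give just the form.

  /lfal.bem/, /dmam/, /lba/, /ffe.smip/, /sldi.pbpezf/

/dmam/

/lfal.bem/ — violates constraint 1: contains banned sequence /lb/ → illicit
/dmam/ — σ1 onset /dm/ (2C), coda /m/ ok → licit
/lba/ — violates constraint 1: contains banned sequence /lb/ → illicit
/ffe.smip/ — violates constraint 4: word begins with /f/ → illicit
/sldi.pbpezf/ — violates constraint 2: syllable 2 coda /zf/ has 2 consonants (> 1) → illicit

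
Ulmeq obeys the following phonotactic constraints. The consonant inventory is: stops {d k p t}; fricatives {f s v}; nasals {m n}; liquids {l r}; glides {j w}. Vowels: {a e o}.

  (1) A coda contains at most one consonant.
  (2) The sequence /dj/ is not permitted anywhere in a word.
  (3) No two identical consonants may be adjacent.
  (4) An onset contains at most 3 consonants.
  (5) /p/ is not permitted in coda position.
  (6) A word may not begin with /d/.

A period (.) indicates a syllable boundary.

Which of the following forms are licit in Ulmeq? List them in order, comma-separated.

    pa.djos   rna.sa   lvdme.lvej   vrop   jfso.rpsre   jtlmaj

rna.sa

pa.djos — violates constraint 2: contains banned sequence /dj/ → illicit
rna.sa — σ1 onset /rn/ (2C), coda /∅/ ok; σ2 onset /s/, coda /∅/ ok → licit
lvdme.lvej — violates constraint 4: syllable 1 onset /lvdm/ has 4 consonants (> 3) → illicit
vrop — violates constraint 5: syllable 1 coda contains /p/ → illicit
jfso.rpsre — violates constraint 4: syllable 2 onset /rpsr/ has 4 consonants (> 3) → illicit
jtlmaj — violates constraint 4: syllable 1 onset /jtlm/ has 4 consonants (> 3) → illicit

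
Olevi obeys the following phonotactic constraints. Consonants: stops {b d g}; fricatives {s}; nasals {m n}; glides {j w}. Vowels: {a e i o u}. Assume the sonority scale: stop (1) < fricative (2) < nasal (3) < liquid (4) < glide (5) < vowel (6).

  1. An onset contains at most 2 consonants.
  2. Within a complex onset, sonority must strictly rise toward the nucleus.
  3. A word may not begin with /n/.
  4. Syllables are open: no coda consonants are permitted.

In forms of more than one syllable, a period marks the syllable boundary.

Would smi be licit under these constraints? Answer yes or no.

yes

smi — σ1 onset /sm/ (2→3 rises), coda /∅/ ok → licit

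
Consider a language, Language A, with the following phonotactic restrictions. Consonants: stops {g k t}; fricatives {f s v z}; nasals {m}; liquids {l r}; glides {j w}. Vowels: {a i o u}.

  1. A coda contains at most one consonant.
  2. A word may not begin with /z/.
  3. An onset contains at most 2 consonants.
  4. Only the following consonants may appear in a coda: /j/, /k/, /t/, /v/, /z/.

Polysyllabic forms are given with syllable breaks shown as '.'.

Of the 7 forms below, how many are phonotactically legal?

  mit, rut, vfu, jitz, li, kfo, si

6

mit — σ1 onset /m/, coda /t/ ok → phonotactically legal
rut — σ1 onset /r/, coda /t/ ok → phonotactically legal
vfu — σ1 onset /vf/ (2C), coda /∅/ ok → phonotactically legal
jitz — violates constraint 1: syllable 1 coda /tz/ has 2 consonants (> 1) → phonotactically illegal
li — σ1 onset /l/, coda /∅/ ok → phonotactically legal
kfo — σ1 onset /kf/ (2C), coda /∅/ ok → phonotactically legal
si — σ1 onset /s/, coda /∅/ ok → phonotactically legal
Phonotactically legal: mit, rut, vfu, li, kfo, si → 6.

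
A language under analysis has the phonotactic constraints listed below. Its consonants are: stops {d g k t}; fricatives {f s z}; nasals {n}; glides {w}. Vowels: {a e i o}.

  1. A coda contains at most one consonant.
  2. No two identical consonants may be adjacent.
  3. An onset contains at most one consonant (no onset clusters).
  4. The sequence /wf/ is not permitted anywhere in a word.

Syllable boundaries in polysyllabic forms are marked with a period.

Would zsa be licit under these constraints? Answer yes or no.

zsa — violates constraint 3: syllable 1 onset /zs/ has 2 consonants (> 1) → illicit

no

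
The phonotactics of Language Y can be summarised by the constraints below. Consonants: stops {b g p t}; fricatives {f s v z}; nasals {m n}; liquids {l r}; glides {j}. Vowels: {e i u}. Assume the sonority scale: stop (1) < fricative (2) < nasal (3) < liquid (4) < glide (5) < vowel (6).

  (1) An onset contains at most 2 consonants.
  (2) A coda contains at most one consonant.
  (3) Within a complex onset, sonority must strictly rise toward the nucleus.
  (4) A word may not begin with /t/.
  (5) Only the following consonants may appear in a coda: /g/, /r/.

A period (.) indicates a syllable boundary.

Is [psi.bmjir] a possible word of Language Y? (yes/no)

no

[psi.bmjir] — violates constraint 1: syllable 2 onset /bmj/ has 3 consonants (> 2) → phonotactically illegal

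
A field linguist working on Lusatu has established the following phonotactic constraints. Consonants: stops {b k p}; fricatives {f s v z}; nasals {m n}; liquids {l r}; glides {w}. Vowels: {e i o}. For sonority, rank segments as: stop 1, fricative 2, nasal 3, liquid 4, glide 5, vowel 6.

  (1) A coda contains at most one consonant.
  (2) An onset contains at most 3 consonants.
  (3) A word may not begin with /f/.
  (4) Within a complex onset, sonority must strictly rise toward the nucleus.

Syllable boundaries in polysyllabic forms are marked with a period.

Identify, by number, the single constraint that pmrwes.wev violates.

pmrwes.wev: syllable 1 onset /pmrw/ has 4 consonants (> 3).
This is a violation of constraint 2: "An onset contains at most 3 consonants."
The remaining constraints (1, 3, 4) are satisfied.

2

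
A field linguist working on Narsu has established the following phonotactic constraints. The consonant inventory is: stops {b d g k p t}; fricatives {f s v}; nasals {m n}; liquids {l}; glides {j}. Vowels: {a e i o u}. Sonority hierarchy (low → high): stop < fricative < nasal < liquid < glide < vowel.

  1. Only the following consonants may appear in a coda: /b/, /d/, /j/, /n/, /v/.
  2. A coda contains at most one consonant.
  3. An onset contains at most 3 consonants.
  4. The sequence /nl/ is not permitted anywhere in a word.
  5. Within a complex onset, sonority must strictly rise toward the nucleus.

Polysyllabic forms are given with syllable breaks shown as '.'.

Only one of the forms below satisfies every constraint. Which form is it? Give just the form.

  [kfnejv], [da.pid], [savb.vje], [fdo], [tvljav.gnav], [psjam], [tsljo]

[kfnejv] — violates constraint 2: syllable 1 coda /jv/ has 2 consonants (> 1) → not permitted
[da.pid] — σ1 onset /d/, coda /∅/ ok; σ2 onset /p/, coda /d/ ok → permitted
[savb.vje] — violates constraint 2: syllable 1 coda /vb/ has 2 consonants (> 1) → not permitted
[fdo] — violates constraint 5: syllable 1 onset /fd/: /f/ (fricative, 2) → /d/ (stop, 1) does not rise → not permitted
[tvljav.gnav] — violates constraint 3: syllable 1 onset /tvlj/ has 4 consonants (> 3) → not permitted
[psjam] — violates constraint 1: syllable 1 coda contains /m/, which is not a licensed coda consonant → not permitted
[tsljo] — violates constraint 3: syllable 1 onset /tslj/ has 4 consonants (> 3) → not permitted

[da.pid]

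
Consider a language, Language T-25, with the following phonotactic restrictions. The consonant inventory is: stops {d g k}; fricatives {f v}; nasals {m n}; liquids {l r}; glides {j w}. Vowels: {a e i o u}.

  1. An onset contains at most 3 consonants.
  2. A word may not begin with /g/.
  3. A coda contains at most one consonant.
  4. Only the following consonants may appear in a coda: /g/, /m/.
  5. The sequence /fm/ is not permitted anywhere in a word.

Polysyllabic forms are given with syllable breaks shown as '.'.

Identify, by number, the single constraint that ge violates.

ge: word begins with /g/.
This is a violation of constraint 2: "A word may not begin with /g/."
The remaining constraints (1, 3, 4, 5) are satisfied.

2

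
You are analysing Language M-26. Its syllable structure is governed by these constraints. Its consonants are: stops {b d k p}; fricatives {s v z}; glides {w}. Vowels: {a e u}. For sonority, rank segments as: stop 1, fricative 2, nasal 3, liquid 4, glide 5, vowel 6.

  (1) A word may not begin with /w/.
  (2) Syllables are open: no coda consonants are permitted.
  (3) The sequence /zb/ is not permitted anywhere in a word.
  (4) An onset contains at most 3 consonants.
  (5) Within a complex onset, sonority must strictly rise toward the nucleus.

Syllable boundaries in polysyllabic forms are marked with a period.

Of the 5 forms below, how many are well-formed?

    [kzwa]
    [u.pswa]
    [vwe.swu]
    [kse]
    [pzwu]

[kzwa] — σ1 onset /kzw/ (1→2→5 rises), coda /∅/ ok → well-formed
[u.pswa] — σ1 onset /∅/, coda /∅/ ok; σ2 onset /psw/ (1→2→5 rises), coda /∅/ ok → well-formed
[vwe.swu] — σ1 onset /vw/ (2→5 rises), coda /∅/ ok; σ2 onset /sw/ (2→5 rises), coda /∅/ ok → well-formed
[kse] — σ1 onset /ks/ (1→2 rises), coda /∅/ ok → well-formed
[pzwu] — σ1 onset /pzw/ (1→2→5 rises), coda /∅/ ok → well-formed
Well-formed: [kzwa], [u.pswa], [vwe.swu], [kse], [pzwu] → 5.

5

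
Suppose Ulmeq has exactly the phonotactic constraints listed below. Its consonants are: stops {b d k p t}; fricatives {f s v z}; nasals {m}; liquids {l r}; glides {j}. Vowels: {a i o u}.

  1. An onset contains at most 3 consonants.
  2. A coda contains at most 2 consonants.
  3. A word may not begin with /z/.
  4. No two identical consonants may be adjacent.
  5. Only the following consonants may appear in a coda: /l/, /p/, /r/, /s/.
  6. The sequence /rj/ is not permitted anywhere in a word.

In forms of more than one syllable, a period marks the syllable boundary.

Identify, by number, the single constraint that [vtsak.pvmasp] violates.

[vtsak.pvmasp]: syllable 1 coda contains /k/, which is not a licensed coda consonant.
This is a violation of constraint 5: "Only the following consonants may appear in a coda: /l/, /p/, /r/, /s/."
The remaining constraints (1, 2, 3, 4, 6) are satisfied.

5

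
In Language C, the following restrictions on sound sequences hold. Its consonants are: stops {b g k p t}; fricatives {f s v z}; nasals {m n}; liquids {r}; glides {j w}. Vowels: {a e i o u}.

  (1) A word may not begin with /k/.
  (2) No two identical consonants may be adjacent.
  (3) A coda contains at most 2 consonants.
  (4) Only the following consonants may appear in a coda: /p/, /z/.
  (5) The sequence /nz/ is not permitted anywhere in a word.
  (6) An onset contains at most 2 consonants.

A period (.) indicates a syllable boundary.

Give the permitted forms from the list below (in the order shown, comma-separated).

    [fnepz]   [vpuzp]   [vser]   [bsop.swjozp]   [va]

[fnepz] — σ1 onset /fn/ (2C), coda /pz/ (2C) ok → permitted
[vpuzp] — σ1 onset /vp/ (2C), coda /zp/ (2C) ok → permitted
[vser] — violates constraint 4: syllable 1 coda contains /r/, which is not a licensed coda consonant → not permitted
[bsop.swjozp] — violates constraint 6: syllable 2 onset /swj/ has 3 consonants (> 2) → not permitted
[va] — σ1 onset /v/, coda /∅/ ok → permitted

[fnepz], [vpuzp], [va]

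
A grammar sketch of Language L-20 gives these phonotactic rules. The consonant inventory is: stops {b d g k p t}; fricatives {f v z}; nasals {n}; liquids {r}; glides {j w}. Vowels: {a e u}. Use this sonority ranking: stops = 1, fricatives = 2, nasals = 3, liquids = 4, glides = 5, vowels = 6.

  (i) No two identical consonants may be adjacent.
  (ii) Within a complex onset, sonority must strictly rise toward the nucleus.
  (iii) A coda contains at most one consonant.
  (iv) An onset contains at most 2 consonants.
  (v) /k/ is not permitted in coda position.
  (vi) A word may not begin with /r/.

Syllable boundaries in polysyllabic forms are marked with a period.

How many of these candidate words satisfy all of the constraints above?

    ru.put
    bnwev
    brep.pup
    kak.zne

0

ru.put — violates constraint (vi): word begins with /r/ → phonotactically illegal
bnwev — violates constraint (iv): syllable 1 onset /bnw/ has 3 consonants (> 2) → phonotactically illegal
brep.pup — violates constraint (i): adjacent identical consonants /pp/ → phonotactically illegal
kak.zne — violates constraint (v): syllable 1 coda contains /k/ → phonotactically illegal
No form is phonotactically legal → 0.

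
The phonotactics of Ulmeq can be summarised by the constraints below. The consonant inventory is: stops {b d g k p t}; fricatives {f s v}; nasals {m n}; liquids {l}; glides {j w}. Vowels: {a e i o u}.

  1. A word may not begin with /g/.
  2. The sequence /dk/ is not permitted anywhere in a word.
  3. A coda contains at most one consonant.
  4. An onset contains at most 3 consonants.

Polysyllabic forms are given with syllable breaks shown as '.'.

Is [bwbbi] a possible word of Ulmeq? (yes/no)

no

[bwbbi] — violates constraint 4: syllable 1 onset /bwbb/ has 4 consonants (> 3) → phonotactically illegal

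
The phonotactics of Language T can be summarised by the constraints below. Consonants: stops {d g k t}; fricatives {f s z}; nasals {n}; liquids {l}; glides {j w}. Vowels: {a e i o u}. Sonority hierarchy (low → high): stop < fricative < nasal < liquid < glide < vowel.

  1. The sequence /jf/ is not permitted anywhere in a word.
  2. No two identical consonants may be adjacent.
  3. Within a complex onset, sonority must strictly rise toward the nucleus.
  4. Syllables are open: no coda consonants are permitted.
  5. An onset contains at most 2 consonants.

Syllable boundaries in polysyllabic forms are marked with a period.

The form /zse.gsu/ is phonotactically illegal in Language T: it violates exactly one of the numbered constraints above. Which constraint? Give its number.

/zse.gsu/: syllable 1 onset /zs/: /z/ (fricative, 2) → /s/ (fricative, 2) does not rise.
This is a violation of constraint 3: "Within a complex onset, sonority must strictly rise toward the nucleus."
The remaining constraints (1, 2, 4, 5) are satisfied.

3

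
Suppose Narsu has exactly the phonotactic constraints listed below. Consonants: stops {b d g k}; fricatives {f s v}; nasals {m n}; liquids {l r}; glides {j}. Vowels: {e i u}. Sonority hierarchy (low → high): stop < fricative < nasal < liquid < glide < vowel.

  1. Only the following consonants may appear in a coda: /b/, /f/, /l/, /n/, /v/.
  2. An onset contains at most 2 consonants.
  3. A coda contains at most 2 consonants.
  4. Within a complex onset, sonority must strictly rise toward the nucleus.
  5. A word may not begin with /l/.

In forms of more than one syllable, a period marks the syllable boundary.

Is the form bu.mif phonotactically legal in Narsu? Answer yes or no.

bu.mif — σ1 onset /b/, coda /∅/ ok; σ2 onset /m/, coda /f/ ok → phonotactically legal

yes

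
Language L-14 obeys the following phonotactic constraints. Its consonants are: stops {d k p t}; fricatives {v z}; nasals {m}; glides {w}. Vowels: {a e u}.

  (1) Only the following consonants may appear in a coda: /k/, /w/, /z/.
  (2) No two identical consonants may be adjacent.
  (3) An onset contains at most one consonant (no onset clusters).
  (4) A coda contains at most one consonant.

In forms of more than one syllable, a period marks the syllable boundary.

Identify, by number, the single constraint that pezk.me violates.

4

pezk.me: syllable 1 coda /zk/ has 2 consonants (> 1).
This is a violation of constraint 4: "A coda contains at most one consonant."
The remaining constraints (1, 2, 3) are satisfied.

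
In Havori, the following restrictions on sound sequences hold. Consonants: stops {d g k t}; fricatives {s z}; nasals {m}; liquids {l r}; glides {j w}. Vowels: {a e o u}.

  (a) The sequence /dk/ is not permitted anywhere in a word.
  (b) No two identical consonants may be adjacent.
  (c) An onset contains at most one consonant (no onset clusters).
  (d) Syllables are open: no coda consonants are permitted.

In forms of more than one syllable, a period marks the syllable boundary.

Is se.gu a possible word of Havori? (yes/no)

yes

se.gu — σ1 onset /s/, coda /∅/ ok; σ2 onset /g/, coda /∅/ ok → licit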